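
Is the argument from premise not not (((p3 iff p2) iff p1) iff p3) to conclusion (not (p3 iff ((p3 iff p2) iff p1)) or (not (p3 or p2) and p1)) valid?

p1 | p2 | p3 | φ | ψ
-- | -- | -- | - | -
F  | F  | F  | T | F
F  | F  | T  | T | F
F  | T  | F  | F | T
F  | T  | T  | F | T
T  | F  | F  | F | T
T  | F  | T  | F | T
T  | T  | F  | T | F
T  | T  | T  | T | F
At p1=F, p2=F, p3=F we have φ true but ψ false, so φ does not entail ψ.

no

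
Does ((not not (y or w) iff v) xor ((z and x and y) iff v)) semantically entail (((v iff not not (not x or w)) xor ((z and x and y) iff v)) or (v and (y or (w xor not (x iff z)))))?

no

x | y | z | w | v | φ | ψ
- | - | - | - | - | - | -
1 | 1 | 1 | 1 | 1 | 0 | 1
1 | 1 | 1 | 1 | 0 | 0 | 0
1 | 1 | 1 | 0 | 1 | 0 | 1
1 | 1 | 1 | 0 | 0 | 0 | 1
1 | 1 | 0 | 1 | 1 | 1 | 1
1 | 1 | 0 | 1 | 0 | 1 | 1
1 | 1 | 0 | 0 | 1 | 1 | 1
1 | 1 | 0 | 0 | 0 | 1 | 0
1 | 0 | 1 | 1 | 1 | 1 | 1
1 | 0 | 1 | 1 | 0 | 1 | 1
1 | 0 | 1 | 0 | 1 | 0 | 0
1 | 0 | 1 | 0 | 0 | 0 | 0
1 | 0 | 0 | 1 | 1 | 1 | 1
1 | 0 | 0 | 1 | 0 | 1 | 1
1 | 0 | 0 | 0 | 1 | 0 | 1
1 | 0 | 0 | 0 | 0 | 0 | 0
0 | 1 | 1 | 1 | 1 | 1 | 1
0 | 1 | 1 | 1 | 0 | 1 | 1
0 | 1 | 1 | 0 | 1 | 1 | 1
0 | 1 | 1 | 0 | 0 | 1 | 1
0 | 1 | 0 | 1 | 1 | 1 | 1
0 | 1 | 0 | 1 | 0 | 1 | 1
0 | 1 | 0 | 0 | 1 | 1 | 1
0 | 1 | 0 | 0 | 0 | 1 | 1
0 | 0 | 1 | 1 | 1 | 1 | 1
0 | 0 | 1 | 1 | 0 | 1 | 1
0 | 0 | 1 | 0 | 1 | 0 | 1
0 | 0 | 1 | 0 | 0 | 0 | 1
0 | 0 | 0 | 1 | 1 | 1 | 1
0 | 0 | 0 | 1 | 0 | 1 | 1
0 | 0 | 0 | 0 | 1 | 0 | 1
0 | 0 | 0 | 0 | 0 | 0 | 1
At x=1, y=1, z=0, w=0, v=0 we have φ true but ψ false, so φ does not entail ψ.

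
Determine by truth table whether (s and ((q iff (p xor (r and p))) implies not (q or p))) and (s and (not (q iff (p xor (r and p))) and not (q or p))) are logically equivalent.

p  q  r  s  |  φ  ψ
T  T  T  T  |  T  F
T  T  T  F  |  F  F
T  T  F  T  |  F  F
T  T  F  F  |  F  F
T  F  T  T  |  F  F
T  F  T  F  |  F  F
T  F  F  T  |  T  F
T  F  F  F  |  F  F
F  T  T  T  |  T  F
F  T  T  F  |  F  F
F  T  F  T  |  T  F
F  T  F  F  |  F  F
F  F  T  T  |  T  F
F  F  T  F  |  F  F
F  F  F  T  |  T  F
F  F  F  F  |  F  F
The columns differ at p=T, q=T, r=T, s=T (φ=T, ψ=F), so they are not equivalent.

not equivalent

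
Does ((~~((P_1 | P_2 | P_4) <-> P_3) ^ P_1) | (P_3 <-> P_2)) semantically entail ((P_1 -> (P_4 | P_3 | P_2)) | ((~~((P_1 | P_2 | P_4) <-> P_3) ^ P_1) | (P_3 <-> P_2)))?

yes

P_1  P_2  P_3  P_4  |  φ  ψ
 0    0    0    0   |  1  1
 0    0    0    1   |  1  1
 0    0    1    0   |  0  1
 0    0    1    1   |  1  1
 0    1    0    0   |  0  1
 0    1    0    1   |  0  1
 0    1    1    0   |  1  1
 0    1    1    1   |  1  1
 1    0    0    0   |  1  1
 1    0    0    1   |  1  1
 1    0    1    0   |  0  1
 1    0    1    1   |  0  1
 1    1    0    0   |  1  1
 1    1    0    1   |  1  1
 1    1    1    0   |  1  1
 1    1    1    1   |  1  1
In every row where φ is true, ψ is also true, so φ ⊨ ψ.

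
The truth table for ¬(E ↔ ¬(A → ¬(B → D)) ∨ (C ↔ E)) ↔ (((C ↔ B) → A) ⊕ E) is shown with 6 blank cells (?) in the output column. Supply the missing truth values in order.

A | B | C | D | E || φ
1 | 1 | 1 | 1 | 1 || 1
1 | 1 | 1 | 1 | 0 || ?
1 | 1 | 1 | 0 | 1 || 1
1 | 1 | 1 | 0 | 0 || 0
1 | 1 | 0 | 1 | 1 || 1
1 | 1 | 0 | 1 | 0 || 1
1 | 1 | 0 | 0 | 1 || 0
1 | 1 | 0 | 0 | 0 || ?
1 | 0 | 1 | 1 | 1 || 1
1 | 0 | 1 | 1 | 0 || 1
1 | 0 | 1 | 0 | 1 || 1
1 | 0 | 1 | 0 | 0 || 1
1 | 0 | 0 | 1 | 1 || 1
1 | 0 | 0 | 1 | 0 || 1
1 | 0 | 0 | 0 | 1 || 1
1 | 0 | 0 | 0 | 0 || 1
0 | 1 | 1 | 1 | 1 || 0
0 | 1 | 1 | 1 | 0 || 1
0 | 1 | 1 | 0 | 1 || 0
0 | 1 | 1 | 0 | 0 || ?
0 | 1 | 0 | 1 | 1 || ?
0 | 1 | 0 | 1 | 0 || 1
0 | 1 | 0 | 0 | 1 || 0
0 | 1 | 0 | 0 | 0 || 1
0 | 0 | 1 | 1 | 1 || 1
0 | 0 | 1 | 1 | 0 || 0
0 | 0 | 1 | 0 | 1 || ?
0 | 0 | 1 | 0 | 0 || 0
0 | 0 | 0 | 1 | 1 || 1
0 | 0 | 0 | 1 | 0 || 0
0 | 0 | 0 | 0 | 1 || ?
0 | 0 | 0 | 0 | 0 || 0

1, 1, 1, 0, 1, 1

Row A=1, B=1, C=1, D=1, E=0: ¬(E ↔ ¬(A → ¬(B → D)) ∨ (C ↔ E)) = 1, (((C ↔ B) → A) ⊕ E) = 1, so the formula = 1.
Row A=1, B=1, C=0, D=0, E=0: ¬(E ↔ ¬(A → ¬(B → D)) ∨ (C ↔ E)) = 1, (((C ↔ B) → A) ⊕ E) = 1, so the formula = 1.
Row A=0, B=1, C=1, D=0, E=0: ¬(E ↔ ¬(A → ¬(B → D)) ∨ (C ↔ E)) = 0, (((C ↔ B) → A) ⊕ E) = 0, so the formula = 1.
Row A=0, B=1, C=0, D=1, E=1: ¬(E ↔ ¬(A → ¬(B → D)) ∨ (C ↔ E)) = 1, (((C ↔ B) → A) ⊕ E) = 0, so the formula = 0.
Row A=0, B=0, C=1, D=0, E=1: ¬(E ↔ ¬(A → ¬(B → D)) ∨ (C ↔ E)) = 0, (((C ↔ B) → A) ⊕ E) = 0, so the formula = 1.
Row A=0, B=0, C=0, D=0, E=1: ¬(E ↔ ¬(A → ¬(B → D)) ∨ (C ↔ E)) = 1, (((C ↔ B) → A) ⊕ E) = 1, so the formula = 1.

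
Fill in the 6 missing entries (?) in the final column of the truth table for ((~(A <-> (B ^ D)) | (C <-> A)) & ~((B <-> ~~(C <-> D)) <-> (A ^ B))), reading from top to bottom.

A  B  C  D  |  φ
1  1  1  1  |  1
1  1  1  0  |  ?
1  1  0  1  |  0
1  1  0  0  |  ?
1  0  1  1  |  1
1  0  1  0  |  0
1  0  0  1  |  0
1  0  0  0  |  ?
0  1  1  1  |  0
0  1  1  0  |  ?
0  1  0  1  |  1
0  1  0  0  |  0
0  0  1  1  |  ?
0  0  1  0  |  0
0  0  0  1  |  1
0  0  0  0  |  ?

Row A=1, B=1, C=1, D=0: (~(A <-> (B ^ D)) | (C <-> A)) = 1, ~((B <-> ~~(C <-> D)) <-> (A ^ B)) = 0, so the formula = 0.
Row A=1, B=1, C=0, D=0: (~(A <-> (B ^ D)) | (C <-> A)) = 0, ~((B <-> ~~(C <-> D)) <-> (A ^ B)) = 1, so the formula = 0.
Row A=1, B=0, C=0, D=0: (~(A <-> (B ^ D)) | (C <-> A)) = 1, ~((B <-> ~~(C <-> D)) <-> (A ^ B)) = 1, so the formula = 1.
Row A=0, B=1, C=1, D=0: (~(A <-> (B ^ D)) | (C <-> A)) = 1, ~((B <-> ~~(C <-> D)) <-> (A ^ B)) = 1, so the formula = 1.
Row A=0, B=0, C=1, D=1: (~(A <-> (B ^ D)) | (C <-> A)) = 1, ~((B <-> ~~(C <-> D)) <-> (A ^ B)) = 0, so the formula = 0.
Row A=0, B=0, C=0, D=0: (~(A <-> (B ^ D)) | (C <-> A)) = 1, ~((B <-> ~~(C <-> D)) <-> (A ^ B)) = 0, so the formula = 0.

0, 0, 1, 1, 0, 0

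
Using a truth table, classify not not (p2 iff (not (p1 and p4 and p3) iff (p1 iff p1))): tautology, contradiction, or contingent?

contingent

p1 | p2 | p3 | p4 | (p1 and p4 and p3) | not (p1 and p4 and p3) | (p1 iff p1) | φ
-- | -- | -- | -- | ------------------ | ---------------------- | ----------- | -
T  | T  | T  | T  |         T          |           F            |      T      | F
T  | T  | T  | F  |         F          |           T            |      T      | T
T  | T  | F  | T  |         F          |           T            |      T      | T
T  | T  | F  | F  |         F          |           T            |      T      | T
T  | F  | T  | T  |         T          |           F            |      T      | T
T  | F  | T  | F  |         F          |           T            |      T      | F
T  | F  | F  | T  |         F          |           T            |      T      | F
T  | F  | F  | F  |         F          |           T            |      T      | F
F  | T  | T  | T  |         F          |           T            |      T      | T
F  | T  | T  | F  |         F          |           T            |      T      | T
F  | T  | F  | T  |         F          |           T            |      T      | T
F  | T  | F  | F  |         F          |           T            |      T      | T
F  | F  | T  | T  |         F          |           T            |      T      | F
F  | F  | T  | F  |         F          |           T            |      T      | F
F  | F  | F  | T  |         F          |           T            |      T      | F
F  | F  | F  | F  |         F          |           T            |      T      | F
8 of 16 rows are T, so the formula is contingent.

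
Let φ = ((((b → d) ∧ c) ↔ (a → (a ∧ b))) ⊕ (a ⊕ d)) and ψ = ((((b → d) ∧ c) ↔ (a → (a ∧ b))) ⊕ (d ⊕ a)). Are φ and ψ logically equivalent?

equivalent

a  b  c  d  |  φ  ψ
T  T  T  T  |  T  T
T  T  T  F  |  T  T
T  T  F  T  |  F  F
T  T  F  F  |  T  T
T  F  T  T  |  F  F
T  F  T  F  |  T  T
T  F  F  T  |  T  T
T  F  F  F  |  F  F
F  T  T  T  |  F  F
F  T  T  F  |  F  F
F  T  F  T  |  T  T
F  T  F  F  |  F  F
F  F  T  T  |  F  F
F  F  T  F  |  T  T
F  F  F  T  |  T  T
F  F  F  F  |  F  F
The columns for φ and ψ agree on every row, so they are logically equivalent.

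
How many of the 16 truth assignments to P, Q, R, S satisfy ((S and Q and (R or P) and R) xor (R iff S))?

P  Q  R  S  |  (R or P)  (S and Q and (R or P) and R)  (R iff S)  φ
0  0  0  0  |     0                   0                    1      1
0  0  0  1  |     0                   0                    0      0
0  0  1  0  |     1                   0                    0      0
0  0  1  1  |     1                   0                    1      1
0  1  0  0  |     0                   0                    1      1
0  1  0  1  |     0                   0                    0      0
0  1  1  0  |     1                   0                    0      0
0  1  1  1  |     1                   1                    1      0
1  0  0  0  |     1                   0                    1      1
1  0  0  1  |     1                   0                    0      0
1  0  1  0  |     1                   0                    0      0
1  0  1  1  |     1                   0                    1      1
1  1  0  0  |     1                   0                    1      1
1  1  0  1  |     1                   0                    0      0
1  1  1  0  |     1                   0                    0      0
1  1  1  1  |     1                   1                    1      0
The formula is true on 6 of the 16 rows.

6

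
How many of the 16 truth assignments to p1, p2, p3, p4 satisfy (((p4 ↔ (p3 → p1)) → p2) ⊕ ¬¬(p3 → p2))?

4

p1  p2  p3  p4  |  (p3 → p1)  (p4 ↔ (p3 → p1))  ((p4 ↔ (p3 → p1)) → p2)  (p3 → p2)  ¬(p3 → p2)  ¬¬(p3 → p2)  φ
F   F   F   F   |      T             F                     T                 T          F            T       F
F   F   F   T   |      T             T                     F                 T          F            T       T
F   F   T   F   |      F             T                     F                 F          T            F       F
F   F   T   T   |      F             F                     T                 F          T            F       T
F   T   F   F   |      T             F                     T                 T          F            T       F
F   T   F   T   |      T             T                     T                 T          F            T       F
F   T   T   F   |      F             T                     T                 T          F            T       F
F   T   T   T   |      F             F                     T                 T          F            T       F
T   F   F   F   |      T             F                     T                 T          F            T       F
T   F   F   T   |      T             T                     F                 T          F            T       T
T   F   T   F   |      T             F                     T                 F          T            F       T
T   F   T   T   |      T             T                     F                 F          T            F       F
T   T   F   F   |      T             F                     T                 T          F            T       F
T   T   F   T   |      T             T                     T                 T          F            T       F
T   T   T   F   |      T             F                     T                 T          F            T       F
T   T   T   T   |      T             T                     T                 T          F            T       F
The formula is true on 4 of the 16 rows.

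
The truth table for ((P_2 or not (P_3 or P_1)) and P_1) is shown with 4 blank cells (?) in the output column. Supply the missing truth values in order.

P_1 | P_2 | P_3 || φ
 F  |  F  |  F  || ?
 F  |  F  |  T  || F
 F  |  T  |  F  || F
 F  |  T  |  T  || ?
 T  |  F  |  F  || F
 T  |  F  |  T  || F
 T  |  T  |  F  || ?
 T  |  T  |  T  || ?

Row P_1=F, P_2=F, P_3=F: (P_2 or not (P_3 or P_1)) = T, so the formula = F.
Row P_1=F, P_2=T, P_3=T: (P_2 or not (P_3 or P_1)) = T, so the formula = F.
Row P_1=T, P_2=T, P_3=F: (P_2 or not (P_3 or P_1)) = T, so the formula = T.
Row P_1=T, P_2=T, P_3=T: (P_2 or not (P_3 or P_1)) = T, so the formula = T.

F, F, T, T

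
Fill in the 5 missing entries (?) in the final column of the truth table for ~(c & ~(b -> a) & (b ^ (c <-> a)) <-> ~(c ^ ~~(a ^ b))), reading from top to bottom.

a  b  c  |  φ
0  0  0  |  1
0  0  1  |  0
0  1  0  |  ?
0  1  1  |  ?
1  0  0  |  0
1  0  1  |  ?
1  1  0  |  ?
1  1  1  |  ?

Row a=0, b=1, c=0: (c & ~(b -> a) & (b ^ (c <-> a))) = 0, ~(c ^ ~~(a ^ b)) = 0, (c & ~(b -> a) & (b ^ (c <-> a)) <-> ~(c ^ ~~(a ^ b))) = 1, so the formula = 0.
Row a=0, b=1, c=1: (c & ~(b -> a) & (b ^ (c <-> a))) = 1, ~(c ^ ~~(a ^ b)) = 1, (c & ~(b -> a) & (b ^ (c <-> a)) <-> ~(c ^ ~~(a ^ b))) = 1, so the formula = 0.
Row a=1, b=0, c=1: (c & ~(b -> a) & (b ^ (c <-> a))) = 0, ~(c ^ ~~(a ^ b)) = 1, (c & ~(b -> a) & (b ^ (c <-> a)) <-> ~(c ^ ~~(a ^ b))) = 0, so the formula = 1.
Row a=1, b=1, c=0: (c & ~(b -> a) & (b ^ (c <-> a))) = 0, ~(c ^ ~~(a ^ b)) = 1, (c & ~(b -> a) & (b ^ (c <-> a)) <-> ~(c ^ ~~(a ^ b))) = 0, so the formula = 1.
Row a=1, b=1, c=1: (c & ~(b -> a) & (b ^ (c <-> a))) = 0, ~(c ^ ~~(a ^ b)) = 0, (c & ~(b -> a) & (b ^ (c <-> a)) <-> ~(c ^ ~~(a ^ b))) = 1, so the formula = 0.

0, 0, 1, 1, 0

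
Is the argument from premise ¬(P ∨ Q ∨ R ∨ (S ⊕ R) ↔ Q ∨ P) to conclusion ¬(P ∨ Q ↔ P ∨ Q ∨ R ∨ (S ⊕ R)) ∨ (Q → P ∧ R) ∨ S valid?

yes

P  Q  R  S  |  φ  ψ
T  T  T  T  |  F  T
T  T  T  F  |  F  T
T  T  F  T  |  F  T
T  T  F  F  |  F  F
T  F  T  T  |  F  T
T  F  T  F  |  F  T
T  F  F  T  |  F  T
T  F  F  F  |  F  T
F  T  T  T  |  F  T
F  T  T  F  |  F  F
F  T  F  T  |  F  T
F  T  F  F  |  F  F
F  F  T  T  |  T  T
F  F  T  F  |  T  T
F  F  F  T  |  T  T
F  F  F  F  |  F  T
In every row where φ is true, ψ is also true, so φ ⊨ ψ.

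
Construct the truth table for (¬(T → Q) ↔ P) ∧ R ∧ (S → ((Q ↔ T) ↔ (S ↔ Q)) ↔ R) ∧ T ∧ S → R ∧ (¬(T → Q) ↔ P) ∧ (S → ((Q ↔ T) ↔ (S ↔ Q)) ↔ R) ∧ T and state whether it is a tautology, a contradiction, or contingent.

P | Q | R | S | T || φ
F | F | F | F | F || T
F | F | F | F | T || T
F | F | F | T | F || T
F | F | F | T | T || T
F | F | T | F | F || T
F | F | T | F | T || T
F | F | T | T | F || T
F | F | T | T | T || T
F | T | F | F | F || T
F | T | F | F | T || T
F | T | F | T | F || T
F | T | F | T | T || T
F | T | T | F | F || T
F | T | T | F | T || T
F | T | T | T | F || T
F | T | T | T | T || T
T | F | F | F | F || T
T | F | F | F | T || T
T | F | F | T | F || T
T | F | F | T | T || T
T | F | T | F | F || T
T | F | T | F | T || T
T | F | T | T | F || T
T | F | T | T | T || T
T | T | F | F | F || T
T | T | F | F | T || T
T | T | F | T | F || T
T | T | F | T | T || T
T | T | T | F | F || T
T | T | T | F | T || T
T | T | T | T | F || T
T | T | T | T | T || T
Every row is T, so the formula is a tautology.

tautology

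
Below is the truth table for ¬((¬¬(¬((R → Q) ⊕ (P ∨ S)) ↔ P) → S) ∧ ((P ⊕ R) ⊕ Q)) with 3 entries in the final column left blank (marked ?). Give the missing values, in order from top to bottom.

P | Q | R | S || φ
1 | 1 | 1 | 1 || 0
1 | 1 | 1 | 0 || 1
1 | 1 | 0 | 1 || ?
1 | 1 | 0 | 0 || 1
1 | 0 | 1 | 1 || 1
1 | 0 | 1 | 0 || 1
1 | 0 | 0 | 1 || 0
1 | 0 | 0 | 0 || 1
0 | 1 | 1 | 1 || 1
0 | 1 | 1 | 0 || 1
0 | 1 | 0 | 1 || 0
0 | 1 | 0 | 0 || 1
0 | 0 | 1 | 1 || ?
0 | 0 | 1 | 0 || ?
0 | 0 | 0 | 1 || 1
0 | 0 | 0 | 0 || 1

Row P=1, Q=1, R=0, S=1: (¬¬(¬((R → Q) ⊕ (P ∨ S)) ↔ P) → S) = 1, ((P ⊕ R) ⊕ Q) = 0, ((¬¬(¬((R → Q) ⊕ (P ∨ S)) ↔ P) → S) ∧ ((P ⊕ R) ⊕ Q)) = 0, so the formula = 1.
Row P=0, Q=0, R=1, S=1: (¬¬(¬((R → Q) ⊕ (P ∨ S)) ↔ P) → S) = 1, ((P ⊕ R) ⊕ Q) = 1, ((¬¬(¬((R → Q) ⊕ (P ∨ S)) ↔ P) → S) ∧ ((P ⊕ R) ⊕ Q)) = 1, so the formula = 0.
Row P=0, Q=0, R=1, S=0: (¬¬(¬((R → Q) ⊕ (P ∨ S)) ↔ P) → S) = 1, ((P ⊕ R) ⊕ Q) = 1, ((¬¬(¬((R → Q) ⊕ (P ∨ S)) ↔ P) → S) ∧ ((P ⊕ R) ⊕ Q)) = 1, so the formula = 0.

1, 0, 0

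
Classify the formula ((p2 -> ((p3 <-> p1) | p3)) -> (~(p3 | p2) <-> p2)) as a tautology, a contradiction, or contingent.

p1  p2  p3     (p3 <-> p1)  ((p3 <-> p1) | p3)  (p2 -> ((p3 <-> p1) | p3))  (p3 | p2)  ~(p3 | p2)  (~(p3 | p2) <-> p2)  φ
0   0   0           1               1                       1                   0          1                0           0
0   0   1           0               1                       1                   1          0                1           1
0   1   0           1               1                       1                   1          0                0           0
0   1   1           0               1                       1                   1          0                0           0
1   0   0           0               0                       1                   0          1                0           0
1   0   1           1               1                       1                   1          0                1           1
1   1   0           0               0                       0                   1          0                0           1
1   1   1           1               1                       1                   1          0                0           0
3 of 8 rows are 1, so the formula is contingent.

contingent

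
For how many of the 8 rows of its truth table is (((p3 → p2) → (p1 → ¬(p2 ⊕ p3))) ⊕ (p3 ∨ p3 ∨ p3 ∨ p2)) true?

  p1  |   p2  |   p3  |   φ  
----- | ----- | ----- | -----
 True |  True |  True | False
 True |  True | False |  True
 True | False |  True | False
 True | False | False |  True
False |  True |  True | False
False |  True | False | False
False | False |  True | False
False | False | False |  True
The formula is true on 3 of the 8 rows.

3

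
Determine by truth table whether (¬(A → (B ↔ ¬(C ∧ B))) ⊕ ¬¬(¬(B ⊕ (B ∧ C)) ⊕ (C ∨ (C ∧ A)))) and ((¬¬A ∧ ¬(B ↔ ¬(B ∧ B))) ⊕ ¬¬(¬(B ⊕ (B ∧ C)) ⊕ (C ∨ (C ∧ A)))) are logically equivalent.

not equivalent

A | B | C | φ | ψ
- | - | - | - | -
F | F | F | T | T
F | F | T | F | F
F | T | F | F | F
F | T | T | F | F
T | F | F | F | F
T | F | T | T | T
T | T | F | F | T
T | T | T | T | T
The columns differ at A=T, B=T, C=F (φ=F, ψ=T), so they are not equivalent.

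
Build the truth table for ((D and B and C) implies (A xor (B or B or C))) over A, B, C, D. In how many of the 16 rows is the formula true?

15

A | B | C | D || (D and B and C) | (B or B or C) | (A xor (B or B or C)) | φ
1 | 1 | 1 | 1 ||        1        |       1       |           0           | 0
1 | 1 | 1 | 0 ||        0        |       1       |           0           | 1
1 | 1 | 0 | 1 ||        0        |       1       |           0           | 1
1 | 1 | 0 | 0 ||        0        |       1       |           0           | 1
1 | 0 | 1 | 1 ||        0        |       1       |           0           | 1
1 | 0 | 1 | 0 ||        0        |       1       |           0           | 1
1 | 0 | 0 | 1 ||        0        |       0       |           1           | 1
1 | 0 | 0 | 0 ||        0        |       0       |           1           | 1
0 | 1 | 1 | 1 ||        1        |       1       |           1           | 1
0 | 1 | 1 | 0 ||        0        |       1       |           1           | 1
0 | 1 | 0 | 1 ||        0        |       1       |           1           | 1
0 | 1 | 0 | 0 ||        0        |       1       |           1           | 1
0 | 0 | 1 | 1 ||        0        |       1       |           1           | 1
0 | 0 | 1 | 0 ||        0        |       1       |           1           | 1
0 | 0 | 0 | 1 ||        0        |       0       |           0           | 1
0 | 0 | 0 | 0 ||        0        |       0       |           0           | 1
The formula is true on 15 of the 16 rows.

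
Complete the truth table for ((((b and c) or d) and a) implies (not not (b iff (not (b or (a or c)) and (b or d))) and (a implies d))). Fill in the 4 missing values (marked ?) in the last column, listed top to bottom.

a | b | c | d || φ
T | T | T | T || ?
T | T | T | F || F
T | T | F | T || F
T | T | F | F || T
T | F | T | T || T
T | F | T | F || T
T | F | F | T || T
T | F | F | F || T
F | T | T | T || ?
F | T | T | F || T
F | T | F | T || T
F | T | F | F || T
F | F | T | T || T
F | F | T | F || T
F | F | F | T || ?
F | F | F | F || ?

Row a=T, b=T, c=T, d=T: (((b and c) or d) and a) = T, (not not (b iff (not (b or (a or c)) and (b or d))) and (a implies d)) = F, so the formula = F.
Row a=F, b=T, c=T, d=T: (((b and c) or d) and a) = F, (not not (b iff (not (b or (a or c)) and (b or d))) and (a implies d)) = F, so the formula = T.
Row a=F, b=F, c=F, d=T: (((b and c) or d) and a) = F, (not not (b iff (not (b or (a or c)) and (b or d))) and (a implies d)) = F, so the formula = T.
Row a=F, b=F, c=F, d=F: (((b and c) or d) and a) = F, (not not (b iff (not (b or (a or c)) and (b or d))) and (a implies d)) = T, so the formula = T.

F, T, T, T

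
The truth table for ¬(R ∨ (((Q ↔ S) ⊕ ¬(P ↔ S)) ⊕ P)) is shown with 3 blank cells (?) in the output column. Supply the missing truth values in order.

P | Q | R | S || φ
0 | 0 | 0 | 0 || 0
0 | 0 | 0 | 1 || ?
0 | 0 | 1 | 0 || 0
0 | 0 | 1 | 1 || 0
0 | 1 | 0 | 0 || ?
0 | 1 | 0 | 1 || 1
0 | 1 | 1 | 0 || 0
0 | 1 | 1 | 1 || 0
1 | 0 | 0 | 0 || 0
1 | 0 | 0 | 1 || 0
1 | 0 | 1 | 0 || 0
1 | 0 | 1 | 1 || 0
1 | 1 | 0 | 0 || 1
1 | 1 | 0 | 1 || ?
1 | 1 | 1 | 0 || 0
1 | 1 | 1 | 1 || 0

Row P=0, Q=0, R=0, S=1: (((Q ↔ S) ⊕ ¬(P ↔ S)) ⊕ P) = 1, (R ∨ (((Q ↔ S) ⊕ ¬(P ↔ S)) ⊕ P)) = 1, so the formula = 0.
Row P=0, Q=1, R=0, S=0: (((Q ↔ S) ⊕ ¬(P ↔ S)) ⊕ P) = 0, (R ∨ (((Q ↔ S) ⊕ ¬(P ↔ S)) ⊕ P)) = 0, so the formula = 1.
Row P=1, Q=1, R=0, S=1: (((Q ↔ S) ⊕ ¬(P ↔ S)) ⊕ P) = 0, (R ∨ (((Q ↔ S) ⊕ ¬(P ↔ S)) ⊕ P)) = 0, so the formula = 1.

0, 1, 1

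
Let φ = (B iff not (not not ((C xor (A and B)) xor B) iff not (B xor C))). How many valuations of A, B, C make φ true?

A  B  C  |  (A and B)  (C xor (A and B))  ((C xor (A and B)) xor B)  (B xor C)  not (B xor C)  φ
T  T  T  |      T              F                      T                  F            T        F
T  T  F  |      T              T                      F                  T            F        F
T  F  T  |      F              T                      T                  T            F        F
T  F  F  |      F              F                      F                  F            T        F
F  T  T  |      F              T                      F                  F            T        T
F  T  F  |      F              F                      T                  T            F        T
F  F  T  |      F              T                      T                  T            F        F
F  F  F  |      F              F                      F                  F            T        F
The formula is true on 2 of the 8 rows.

2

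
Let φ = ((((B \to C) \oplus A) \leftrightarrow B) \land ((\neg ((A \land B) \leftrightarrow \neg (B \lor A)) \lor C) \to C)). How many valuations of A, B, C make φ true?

A | B | C || φ
0 | 0 | 0 || 0
0 | 0 | 1 || 0
0 | 1 | 0 || 0
0 | 1 | 1 || 1
1 | 0 | 0 || 1
1 | 0 | 1 || 1
1 | 1 | 0 || 0
1 | 1 | 1 || 0
The formula is true on 3 of the 8 rows.

3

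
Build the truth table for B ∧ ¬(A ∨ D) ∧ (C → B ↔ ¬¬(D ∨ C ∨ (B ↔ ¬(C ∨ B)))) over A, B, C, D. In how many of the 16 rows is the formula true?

1

A  B  C  D  |  (A ∨ D)  ¬(A ∨ D)  (B ∧ ¬(A ∨ D))  (C → B)  (C ∨ B)  ¬(C ∨ B)  (B ↔ ¬(C ∨ B))  (D ∨ C ∨ (B ↔ ¬(C ∨ B)))  ¬(D ∨ C ∨ (B ↔ ¬(C ∨ B)))  ¬¬(D ∨ C ∨ (B ↔ ¬(C ∨ B)))  φ
0  0  0  0  |     0        1            0            1        0        1            0                    0                          1                          0               0
0  0  0  1  |     1        0            0            1        0        1            0                    1                          0                          1               0
0  0  1  0  |     0        1            0            0        1        0            1                    1                          0                          1               0
0  0  1  1  |     1        0            0            0        1        0            1                    1                          0                          1               0
0  1  0  0  |     0        1            1            1        1        0            0                    0                          1                          0               0
0  1  0  1  |     1        0            0            1        1        0            0                    1                          0                          1               0
0  1  1  0  |     0        1            1            1        1        0            0                    1                          0                          1               1
0  1  1  1  |     1        0            0            1        1        0            0                    1                          0                          1               0
1  0  0  0  |     1        0            0            1        0        1            0                    0                          1                          0               0
1  0  0  1  |     1        0            0            1        0        1            0                    1                          0                          1               0
1  0  1  0  |     1        0            0            0        1        0            1                    1                          0                          1               0
1  0  1  1  |     1        0            0            0        1        0            1                    1                          0                          1               0
1  1  0  0  |     1        0            0            1        1        0            0                    0                          1                          0               0
1  1  0  1  |     1        0            0            1        1        0            0                    1                          0                          1               0
1  1  1  0  |     1        0            0            1        1        0            0                    1                          0                          1               0
1  1  1  1  |     1        0            0            1        1        0            0                    1                          0                          1               0
The formula is true on 1 of the 16 rows.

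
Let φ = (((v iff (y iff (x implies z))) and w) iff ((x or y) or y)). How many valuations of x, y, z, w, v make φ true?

12

  x      y      z      w      v    |    φ  
 True   True   True   True   True  |   True
 True   True   True   True  False  |  False
 True   True   True  False   True  |  False
 True   True   True  False  False  |  False
 True   True  False   True   True  |  False
 True   True  False   True  False  |   True
 True   True  False  False   True  |  False
 True   True  False  False  False  |  False
 True  False   True   True   True  |  False
 True  False   True   True  False  |   True
 True  False   True  False   True  |  False
 True  False   True  False  False  |  False
 True  False  False   True   True  |   True
 True  False  False   True  False  |  False
 True  False  False  False   True  |  False
 True  False  False  False  False  |  False
False   True   True   True   True  |   True
False   True   True   True  False  |  False
False   True   True  False   True  |  False
False   True   True  False  False  |  False
False   True  False   True   True  |   True
False   True  False   True  False  |  False
False   True  False  False   True  |  False
False   True  False  False  False  |  False
False  False   True   True   True  |   True
False  False   True   True  False  |  False
False  False   True  False   True  |   True
False  False   True  False  False  |   True
False  False  False   True   True  |   True
False  False  False   True  False  |  False
False  False  False  False   True  |   True
False  False  False  False  False  |   True
The formula is true on 12 of the 32 rows.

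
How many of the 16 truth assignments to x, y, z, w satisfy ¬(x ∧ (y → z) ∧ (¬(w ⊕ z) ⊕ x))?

x | y | z | w | φ
- | - | - | - | -
1 | 1 | 1 | 1 | 1
1 | 1 | 1 | 0 | 0
1 | 1 | 0 | 1 | 1
1 | 1 | 0 | 0 | 1
1 | 0 | 1 | 1 | 1
1 | 0 | 1 | 0 | 0
1 | 0 | 0 | 1 | 0
1 | 0 | 0 | 0 | 1
0 | 1 | 1 | 1 | 1
0 | 1 | 1 | 0 | 1
0 | 1 | 0 | 1 | 1
0 | 1 | 0 | 0 | 1
0 | 0 | 1 | 1 | 1
0 | 0 | 1 | 0 | 1
0 | 0 | 0 | 1 | 1
0 | 0 | 0 | 0 | 1
The formula is true on 13 of the 16 rows.

13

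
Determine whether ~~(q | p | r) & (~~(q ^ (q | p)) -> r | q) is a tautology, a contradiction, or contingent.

p  q  r     (q | p)  ((q | p) | r)  ~((q | p) | r)  ~~((q | p) | r)  (q ^ (q | p))  ~(q ^ (q | p))  ~~(q ^ (q | p))  (r | q)  (~~(q ^ (q | p)) -> (r | q))  φ
T  T  T        T           T              F                T               F              T                F            T                  T                T
T  T  F        T           T              F                T               F              T                F            T                  T                T
T  F  T        T           T              F                T               T              F                T            T                  T                T
T  F  F        T           T              F                T               T              F                T            F                  F                F
F  T  T        T           T              F                T               F              T                F            T                  T                T
F  T  F        T           T              F                T               F              T                F            T                  T                T
F  F  T        F           T              F                T               F              T                F            T                  T                T
F  F  F        F           F              T                F               F              T                F            F                  T                F
6 of 8 rows are T, so the formula is contingent.

contingent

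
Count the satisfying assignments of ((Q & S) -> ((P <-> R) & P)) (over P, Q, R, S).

13

P | Q | R | S | (Q & S) | (P <-> R) | ((P <-> R) & P) | ((Q & S) -> ((P <-> R) & P))
- | - | - | - | ------- | --------- | --------------- | ----------------------------
T | T | T | T |    T    |     T     |        T        |              T              
T | T | T | F |    F    |     T     |        T        |              T              
T | T | F | T |    T    |     F     |        F        |              F              
T | T | F | F |    F    |     F     |        F        |              T              
T | F | T | T |    F    |     T     |        T        |              T              
T | F | T | F |    F    |     T     |        T        |              T              
T | F | F | T |    F    |     F     |        F        |              T              
T | F | F | F |    F    |     F     |        F        |              T              
F | T | T | T |    T    |     F     |        F        |              F              
F | T | T | F |    F    |     F     |        F        |              T              
F | T | F | T |    T    |     T     |        F        |              F              
F | T | F | F |    F    |     T     |        F        |              T              
F | F | T | T |    F    |     F     |        F        |              T              
F | F | T | F |    F    |     F     |        F        |              T              
F | F | F | T |    F    |     T     |        F        |              T              
F | F | F | F |    F    |     T     |        F        |              T              
The formula is true on 13 of the 16 rows.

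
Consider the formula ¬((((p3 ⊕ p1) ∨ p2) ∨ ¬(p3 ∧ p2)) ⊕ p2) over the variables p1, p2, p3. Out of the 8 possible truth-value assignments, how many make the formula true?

4

p1 | p2 | p3 || (p3 ⊕ p1) | ((p3 ⊕ p1) ∨ p2) | (p3 ∧ p2) | ¬(p3 ∧ p2) | φ
T  | T  | T  ||     F     |        T         |     T     |     F      | T
T  | T  | F  ||     T     |        T         |     F     |     T      | T
T  | F  | T  ||     F     |        F         |     F     |     T      | F
T  | F  | F  ||     T     |        T         |     F     |     T      | F
F  | T  | T  ||     T     |        T         |     T     |     F      | T
F  | T  | F  ||     F     |        T         |     F     |     T      | T
F  | F  | T  ||     T     |        T         |     F     |     T      | F
F  | F  | F  ||     F     |        F         |     F     |     T      | F
The formula is true on 4 of the 8 rows.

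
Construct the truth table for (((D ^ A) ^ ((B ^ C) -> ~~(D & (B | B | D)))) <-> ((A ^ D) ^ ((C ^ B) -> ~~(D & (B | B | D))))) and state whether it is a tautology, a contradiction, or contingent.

A  B  C  D     (D ^ A)  (B ^ C)  (B | B | D)  (D & (B | B | D))  ~(D & (B | B | D))  ~~(D & (B | B | D))  (A ^ D)  (C ^ B)  φ
0  0  0  0        0        0          0               0                  1                    0              0        0     1
0  0  0  1        1        0          1               1                  0                    1              1        0     1
0  0  1  0        0        1          0               0                  1                    0              0        1     1
0  0  1  1        1        1          1               1                  0                    1              1        1     1
0  1  0  0        0        1          1               0                  1                    0              0        1     1
0  1  0  1        1        1          1               1                  0                    1              1        1     1
0  1  1  0        0        0          1               0                  1                    0              0        0     1
0  1  1  1        1        0          1               1                  0                    1              1        0     1
1  0  0  0        1        0          0               0                  1                    0              1        0     1
1  0  0  1        0        0          1               1                  0                    1              0        0     1
1  0  1  0        1        1          0               0                  1                    0              1        1     1
1  0  1  1        0        1          1               1                  0                    1              0        1     1
1  1  0  0        1        1          1               0                  1                    0              1        1     1
1  1  0  1        0        1          1               1                  0                    1              0        1     1
1  1  1  0        1        0          1               0                  1                    0              1        0     1
1  1  1  1        0        0          1               1                  0                    1              0        0     1
Every row is 1, so the formula is a tautology.

tautology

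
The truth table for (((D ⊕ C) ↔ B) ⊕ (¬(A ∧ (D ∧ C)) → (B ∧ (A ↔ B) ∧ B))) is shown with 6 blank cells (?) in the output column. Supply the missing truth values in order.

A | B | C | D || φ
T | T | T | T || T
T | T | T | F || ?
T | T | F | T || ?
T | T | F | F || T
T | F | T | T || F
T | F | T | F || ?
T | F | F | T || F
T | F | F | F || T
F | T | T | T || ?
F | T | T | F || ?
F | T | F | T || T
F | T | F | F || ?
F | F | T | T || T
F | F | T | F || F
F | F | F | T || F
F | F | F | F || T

F, F, F, F, T, F

Row A=T, B=T, C=T, D=F: ((D ⊕ C) ↔ B) = T, (¬(A ∧ (D ∧ C)) → (B ∧ (A ↔ B) ∧ B)) = T, so the formula = F.
Row A=T, B=T, C=F, D=T: ((D ⊕ C) ↔ B) = T, (¬(A ∧ (D ∧ C)) → (B ∧ (A ↔ B) ∧ B)) = T, so the formula = F.
Row A=T, B=F, C=T, D=F: ((D ⊕ C) ↔ B) = F, (¬(A ∧ (D ∧ C)) → (B ∧ (A ↔ B) ∧ B)) = F, so the formula = F.
Row A=F, B=T, C=T, D=T: ((D ⊕ C) ↔ B) = F, (¬(A ∧ (D ∧ C)) → (B ∧ (A ↔ B) ∧ B)) = F, so the formula = F.
Row A=F, B=T, C=T, D=F: ((D ⊕ C) ↔ B) = T, (¬(A ∧ (D ∧ C)) → (B ∧ (A ↔ B) ∧ B)) = F, so the formula = T.
Row A=F, B=T, C=F, D=F: ((D ⊕ C) ↔ B) = F, (¬(A ∧ (D ∧ C)) → (B ∧ (A ↔ B) ∧ B)) = F, so the formula = F.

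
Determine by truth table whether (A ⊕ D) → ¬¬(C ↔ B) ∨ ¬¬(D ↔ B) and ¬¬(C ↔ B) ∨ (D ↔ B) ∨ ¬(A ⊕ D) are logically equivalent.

  A      B      C      D    |    φ      ψ  
 True   True   True   True  |   True   True
 True   True   True  False  |   True   True
 True   True  False   True  |   True   True
 True   True  False  False  |  False  False
 True  False   True   True  |   True   True
 True  False   True  False  |   True   True
 True  False  False   True  |   True   True
 True  False  False  False  |   True   True
False   True   True   True  |   True   True
False   True   True  False  |   True   True
False   True  False   True  |   True   True
False   True  False  False  |   True   True
False  False   True   True  |  False  False
False  False   True  False  |   True   True
False  False  False   True  |   True   True
False  False  False  False  |   True   True
The columns for φ and ψ agree on every row, so they are logically equivalent.

equivalent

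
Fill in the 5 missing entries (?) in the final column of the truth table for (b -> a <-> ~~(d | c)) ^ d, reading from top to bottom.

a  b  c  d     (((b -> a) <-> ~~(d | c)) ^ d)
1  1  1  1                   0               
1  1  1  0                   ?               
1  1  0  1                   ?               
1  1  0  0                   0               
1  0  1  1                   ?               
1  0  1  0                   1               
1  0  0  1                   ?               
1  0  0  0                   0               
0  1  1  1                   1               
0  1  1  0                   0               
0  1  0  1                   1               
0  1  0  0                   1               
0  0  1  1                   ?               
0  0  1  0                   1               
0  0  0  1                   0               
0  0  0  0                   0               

1, 0, 0, 0, 0

Row a=1, b=1, c=1, d=0: (b -> a <-> ~~(d | c)) = 1, so (((b -> a) <-> ~~(d | c)) ^ d) = 1.
Row a=1, b=1, c=0, d=1: (b -> a <-> ~~(d | c)) = 1, so (((b -> a) <-> ~~(d | c)) ^ d) = 0.
Row a=1, b=0, c=1, d=1: (b -> a <-> ~~(d | c)) = 1, so (((b -> a) <-> ~~(d | c)) ^ d) = 0.
Row a=1, b=0, c=0, d=1: (b -> a <-> ~~(d | c)) = 1, so (((b -> a) <-> ~~(d | c)) ^ d) = 0.
Row a=0, b=0, c=1, d=1: (b -> a <-> ~~(d | c)) = 1, so (((b -> a) <-> ~~(d | c)) ^ d) = 0.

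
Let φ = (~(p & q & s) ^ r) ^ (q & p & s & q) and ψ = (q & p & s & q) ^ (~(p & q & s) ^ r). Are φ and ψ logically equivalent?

p | q | r | s | φ | ψ
- | - | - | - | - | -
F | F | F | F | T | T
F | F | F | T | T | T
F | F | T | F | F | F
F | F | T | T | F | F
F | T | F | F | T | T
F | T | F | T | T | T
F | T | T | F | F | F
F | T | T | T | F | F
T | F | F | F | T | T
T | F | F | T | T | T
T | F | T | F | F | F
T | F | T | T | F | F
T | T | F | F | T | T
T | T | F | T | T | T
T | T | T | F | F | F
T | T | T | T | F | F
The columns for φ and ψ agree on every row, so they are logically equivalent.

equivalent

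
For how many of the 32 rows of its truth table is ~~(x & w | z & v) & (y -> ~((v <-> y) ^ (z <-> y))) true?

x  y  z  w  v  |  φ
0  0  0  0  0  |  0
0  0  0  0  1  |  0
0  0  0  1  0  |  0
0  0  0  1  1  |  0
0  0  1  0  0  |  0
0  0  1  0  1  |  1
0  0  1  1  0  |  0
0  0  1  1  1  |  1
0  1  0  0  0  |  0
0  1  0  0  1  |  0
0  1  0  1  0  |  0
0  1  0  1  1  |  0
0  1  1  0  0  |  0
0  1  1  0  1  |  1
0  1  1  1  0  |  0
0  1  1  1  1  |  1
1  0  0  0  0  |  0
1  0  0  0  1  |  0
1  0  0  1  0  |  1
1  0  0  1  1  |  1
1  0  1  0  0  |  0
1  0  1  0  1  |  1
1  0  1  1  0  |  1
1  0  1  1  1  |  1
1  1  0  0  0  |  0
1  1  0  0  1  |  0
1  1  0  1  0  |  1
1  1  0  1  1  |  0
1  1  1  0  0  |  0
1  1  1  0  1  |  1
1  1  1  1  0  |  0
1  1  1  1  1  |  1
The formula is true on 12 of the 32 rows.

12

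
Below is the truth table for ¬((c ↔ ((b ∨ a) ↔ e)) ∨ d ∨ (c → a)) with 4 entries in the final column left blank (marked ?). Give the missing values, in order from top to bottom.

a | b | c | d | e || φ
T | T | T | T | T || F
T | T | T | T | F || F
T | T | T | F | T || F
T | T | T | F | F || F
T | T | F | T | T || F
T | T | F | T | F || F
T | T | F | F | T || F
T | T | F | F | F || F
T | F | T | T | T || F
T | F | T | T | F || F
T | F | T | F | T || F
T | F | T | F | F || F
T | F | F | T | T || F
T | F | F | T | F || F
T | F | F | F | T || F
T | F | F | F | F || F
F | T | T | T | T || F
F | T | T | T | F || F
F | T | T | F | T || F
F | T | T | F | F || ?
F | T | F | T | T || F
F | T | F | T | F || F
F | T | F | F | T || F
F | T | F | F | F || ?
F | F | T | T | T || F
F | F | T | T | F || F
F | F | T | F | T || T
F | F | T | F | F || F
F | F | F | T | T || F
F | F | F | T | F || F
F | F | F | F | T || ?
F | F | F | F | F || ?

T, F, F, F

Row a=F, b=T, c=T, d=F, e=F: (c ↔ ((b ∨ a) ↔ e)) = F, (c → a) = F, ((c ↔ ((b ∨ a) ↔ e)) ∨ d ∨ (c → a)) = F, so the formula = T.
Row a=F, b=T, c=F, d=F, e=F: (c ↔ ((b ∨ a) ↔ e)) = T, (c → a) = T, ((c ↔ ((b ∨ a) ↔ e)) ∨ d ∨ (c → a)) = T, so the formula = F.
Row a=F, b=F, c=F, d=F, e=T: (c ↔ ((b ∨ a) ↔ e)) = T, (c → a) = T, ((c ↔ ((b ∨ a) ↔ e)) ∨ d ∨ (c → a)) = T, so the formula = F.
Row a=F, b=F, c=F, d=F, e=F: (c ↔ ((b ∨ a) ↔ e)) = F, (c → a) = T, ((c ↔ ((b ∨ a) ↔ e)) ∨ d ∨ (c → a)) = T, so the formula = F.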